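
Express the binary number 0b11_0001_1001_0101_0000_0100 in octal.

0o14312404

Group the bits in threes: 001 100 011 001 010 100 000 100 → 14312404.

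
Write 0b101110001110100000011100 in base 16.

Group the bits into nibbles: 1011 1000 1110 1000 0001 1100 → B8E81C.

0xB8E81C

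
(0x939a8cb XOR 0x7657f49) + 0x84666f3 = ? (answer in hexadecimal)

First 0x939a8cb XOR 0x7657f49 = 0xe5cd782.
Add column by column in base 16, right to left:
  2+3 = 5
  8+f = 7 carry 1
  7+6+1 = e
  d+6 = 3 carry 1
  c+6+1 = 3 carry 1
  5+4+1 = a
  e+8 = 6 carry 1
  final carry 1

0x16a33e75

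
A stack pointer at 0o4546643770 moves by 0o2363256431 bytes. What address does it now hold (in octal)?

Add column by column in base 8, right to left:
  0+1 = 1
  7+3 = 2 carry 1
  7+4+1 = 4 carry 1
  3+6+1 = 2 carry 1
  4+5+1 = 2 carry 1
  6+2+1 = 1 carry 1
  6+3+1 = 2 carry 1
  4+6+1 = 3 carry 1
  5+3+1 = 1 carry 1
  4+2+1 = 7

0o7132122421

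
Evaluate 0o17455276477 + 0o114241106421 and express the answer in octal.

Add column by column in base 8, right to left:
  7+1 = 0 carry 1
  7+2+1 = 2 carry 1
  4+4+1 = 1 carry 1
  6+6+1 = 5 carry 1
  7+0+1 = 0 carry 1
  2+1+1 = 4
  5+1 = 6
  5+4 = 1 carry 1
  4+2+1 = 7
  7+4 = 3 carry 1
  1+1+1 = 3
  0+1 = 1

0o133716405120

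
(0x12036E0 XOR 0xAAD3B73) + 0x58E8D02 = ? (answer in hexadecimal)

0x111B9A95

First 0x12036E0 XOR 0xAAD3B73 = 0xB8D0D93.
Add column by column in base 16, right to left:
  3+2 = 5
  9+0 = 9
  D+D = A carry 1
  0+8+1 = 9
  D+E = B carry 1
  8+8+1 = 1 carry 1
  B+5+1 = 1 carry 1
  final carry 1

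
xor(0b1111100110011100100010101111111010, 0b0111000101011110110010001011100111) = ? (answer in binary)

XOR bit by bit (1 where the bits differ):
  1111100110011100100010101111111010
^ 0111000101011110110010001011100111
= 1000100011000010010000100100011101

0b1000100011000010010000100100011101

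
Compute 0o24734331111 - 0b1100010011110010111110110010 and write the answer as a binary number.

0b10011011001000101000001010010111

0o24734331111 = 0b10100111011100011011001001001001 in binary.
Subtract column by column in base 2:
  1-0 → 1
  0-1 → 1 (borrow)
  0-0-1 → 1 (borrow)
  1-0-1 → 0
  0-1 → 1 (borrow)
  0-1-1 → 0 (borrow)
  1-0-1 → 0
  0-1 → 1 (borrow)
  0-1-1 → 0 (borrow)
  1-1-1 → 1 (borrow)
  0-1-1 → 0 (borrow)
  0-1-1 → 0 (borrow)
  1-0-1 → 0
  1-1 → 0
  0-0 → 0
  1-0 → 1
  1-1 → 0
  0-1 → 1 (borrow)
  0-1-1 → 0 (borrow)
  0-1-1 → 0 (borrow)
  1-0-1 → 0
  1-0 → 1
  1-1 → 0
  0-0 → 0
  1-0 → 1
  1-0 → 1
  1-1 → 0
  0-1 → 1 (borrow)
  0-0-1 → 1 (borrow)
  1-0-1 → 0
  0-0 → 0
  1-0 → 1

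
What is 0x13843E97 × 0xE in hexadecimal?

Multiply each base-16 digit by 14, carrying:
  7×14 = 98 → write 2 carry 6
  9×14+6 = 132 → write 4 carry 8
  E×14+8 = 204 → write C carry 12
  3×14+12 = 54 → write 6 carry 3
  4×14+3 = 59 → write B carry 3
  8×14+3 = 115 → write 3 carry 7
  3×14+7 = 49 → write 1 carry 3
  1×14+3 = 17 → write 1 carry 1
  remaining carry: 1

0x1113B6C42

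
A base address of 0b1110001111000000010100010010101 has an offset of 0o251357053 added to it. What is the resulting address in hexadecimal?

0b1110001111000000010100010010101 = 0x71E02895 in hexadecimal.
0o251357053 = 0x2A5DE2B in hexadecimal.
Add column by column in base 16, right to left:
  5+B = 0 carry 1
  9+2+1 = C
  8+E = 6 carry 1
  2+D+1 = 0 carry 1
  0+5+1 = 6
  E+A = 8 carry 1
  1+2+1 = 4
  7+0 = 7

0x748606C0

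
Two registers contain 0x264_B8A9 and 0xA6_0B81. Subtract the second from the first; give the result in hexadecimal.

0x1BEAD28

Subtract column by column in base 16:
  9-1 → 8
  A-8 → 2
  8-B → D (borrow)
  B-0-1 → A
  4-6 → E (borrow)
  6-A-1 → B (borrow)
  2-0-1 → 1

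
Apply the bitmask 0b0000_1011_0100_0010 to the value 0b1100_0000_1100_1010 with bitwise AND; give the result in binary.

AND bit by bit (1 only where both bits are 1):
  1100000011001010
& 0000101101000010
= 0000000001000010

0b0000000001000010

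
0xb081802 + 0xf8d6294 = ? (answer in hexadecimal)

Add column by column in base 16, right to left:
  2+4 = 6
  0+9 = 9
  8+2 = a
  1+6 = 7
  8+d = 5 carry 1
  0+8+1 = 9
  b+f = a carry 1
  final carry 1

0x1a957a96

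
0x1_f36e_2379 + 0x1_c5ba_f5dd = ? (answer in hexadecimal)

Add column by column in base 16, right to left:
  9+d = 6 carry 1
  7+d+1 = 5 carry 1
  3+5+1 = 9
  2+f = 1 carry 1
  e+a+1 = 9 carry 1
  6+b+1 = 2 carry 1
  3+5+1 = 9
  f+c = b carry 1
  1+1+1 = 3

0x3b9291956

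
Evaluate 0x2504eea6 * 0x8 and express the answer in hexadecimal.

Multiply each base-16 digit by 8, carrying:
  6×8 = 48 → write 0 carry 3
  a×8+3 = 83 → write 3 carry 5
  e×8+5 = 117 → write 5 carry 7
  e×8+7 = 119 → write 7 carry 7
  4×8+7 = 39 → write 7 carry 2
  0×8+2 = 2 → write 2
  5×8 = 40 → write 8 carry 2
  2×8+2 = 18 → write 2 carry 1
  remaining carry: 1

0x128277530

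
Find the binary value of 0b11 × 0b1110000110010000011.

Multiply each base-2 digit by 3, carrying:
  1×3 = 3 → write 1 carry 1
  1×3+1 = 4 → write 0 carry 2
  0×3+2 = 2 → write 0 carry 1
  0×3+1 = 1 → write 1
  0×3 = 0 → write 0
  0×3 = 0 → write 0
  0×3 = 0 → write 0
  1×3 = 3 → write 1 carry 1
  0×3+1 = 1 → write 1
  0×3 = 0 → write 0
  1×3 = 3 → write 1 carry 1
  1×3+1 = 4 → write 0 carry 2
  0×3+2 = 2 → write 0 carry 1
  0×3+1 = 1 → write 1
  0×3 = 0 → write 0
  0×3 = 0 → write 0
  1×3 = 3 → write 1 carry 1
  1×3+1 = 4 → write 0 carry 2
  1×3+2 = 5 → write 1 carry 2
  remaining carry: 10

0b101010010010110001001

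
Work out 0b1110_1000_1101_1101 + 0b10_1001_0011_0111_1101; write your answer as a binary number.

0b110111110001011010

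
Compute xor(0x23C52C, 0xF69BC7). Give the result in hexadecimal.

0xD55EEB

XOR each hex digit independently (no carries):
  2^F=D, 3^6=5, C^9=5, 5^B=E, 2^C=E, C^7=B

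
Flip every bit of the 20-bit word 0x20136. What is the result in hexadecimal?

0xDFEC9

Each hex digit d becomes F−d:
  2→D, 0→F, 1→E, 3→C, 6→9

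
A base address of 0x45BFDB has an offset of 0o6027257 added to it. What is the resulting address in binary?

0b10111011110111010001010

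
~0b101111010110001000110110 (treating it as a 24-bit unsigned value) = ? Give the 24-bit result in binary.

0b010000101001110111001001

Invert each bit: 101111010110001000110110 → 010000101001110111001001.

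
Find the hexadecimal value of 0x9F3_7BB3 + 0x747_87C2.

Add column by column in base 16, right to left:
  3+2 = 5
  B+C = 7 carry 1
  B+7+1 = 3 carry 1
  7+8+1 = 0 carry 1
  3+7+1 = B
  F+4 = 3 carry 1
  9+7+1 = 1 carry 1
  final carry 1

0x113B0375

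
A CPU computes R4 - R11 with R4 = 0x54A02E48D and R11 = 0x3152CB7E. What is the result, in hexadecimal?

0x518B0190F

Subtract column by column in base 16:
  D-E → F (borrow)
  8-7-1 → 0
  4-B → 9 (borrow)
  E-C-1 → 1
  2-2 → 0
  0-5 → B (borrow)
  A-1-1 → 8
  4-3 → 1
  5-0 → 5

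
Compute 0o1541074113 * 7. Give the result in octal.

0o13647645015

Multiply each base-8 digit by 7, carrying:
  3×7 = 21 → write 5 carry 2
  1×7+2 = 9 → write 1 carry 1
  1×7+1 = 8 → write 0 carry 1
  4×7+1 = 29 → write 5 carry 3
  7×7+3 = 52 → write 4 carry 6
  0×7+6 = 6 → write 6
  1×7 = 7 → write 7
  4×7 = 28 → write 4 carry 3
  5×7+3 = 38 → write 6 carry 4
  1×7+4 = 11 → write 3 carry 1
  remaining carry: 1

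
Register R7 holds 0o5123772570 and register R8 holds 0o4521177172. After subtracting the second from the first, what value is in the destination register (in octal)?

0o402573376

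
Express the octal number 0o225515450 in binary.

Each octal digit is 3 bits: 2=010 2=010 5=101 5=101 1=001 5=101 4=100 5=101 0=000.

0b10010101101001101100101000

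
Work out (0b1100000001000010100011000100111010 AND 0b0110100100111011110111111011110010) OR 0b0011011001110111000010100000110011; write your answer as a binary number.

0b111011001110111100011100000110011

0b1100000001000010100011000100111010 AND 0b0110100100111011110111111011110010 = 0b0100000000000010100011000000110010.
Then OR with 0b0011011001110111000010100000110011.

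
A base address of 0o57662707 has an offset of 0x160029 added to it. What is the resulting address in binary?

0b110101010110010111110000

0o57662707 = 0b101111110110010111000111 in binary.
0x160029 = 0b101100000000000101001 in binary.
Add column by column in base 2, right to left:
  1+1 = 0 carry 1
  1+0+1 = 0 carry 1
  1+0+1 = 0 carry 1
  0+1+1 = 0 carry 1
  0+0+1 = 1
  0+1 = 1
  1+0 = 1
  1+0 = 1
  1+0 = 1
  0+0 = 0
  1+0 = 1
  0+0 = 0
  0+0 = 0
  1+0 = 1
  1+0 = 1
  0+0 = 0
  1+0 = 1
  1+1 = 0 carry 1
  1+1+1 = 1 carry 1
  1+0+1 = 0 carry 1
  1+1+1 = 1 carry 1
  1+0+1 = 0 carry 1
  0+0+1 = 1
  1+0 = 1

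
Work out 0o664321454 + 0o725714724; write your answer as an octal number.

0o1612236400

Add column by column in base 8, right to left:
  4+4 = 0 carry 1
  5+2+1 = 0 carry 1
  4+7+1 = 4 carry 1
  1+4+1 = 6
  2+1 = 3
  3+7 = 2 carry 1
  4+5+1 = 2 carry 1
  6+2+1 = 1 carry 1
  6+7+1 = 6 carry 1
  final carry 1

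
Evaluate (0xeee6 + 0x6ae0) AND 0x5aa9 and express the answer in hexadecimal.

0x5880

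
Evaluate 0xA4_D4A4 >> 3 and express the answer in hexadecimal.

3 bits is not a whole number of base-16 digits; in binary: 101001001101010010100100 >> 3 = 101001001101010010100.

0x149A94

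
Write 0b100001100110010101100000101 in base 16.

0x4332B05

Group the bits into nibbles: 0100 0011 0011 0010 1011 0000 0101 → 4332B05.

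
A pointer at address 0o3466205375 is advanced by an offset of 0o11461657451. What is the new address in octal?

Add column by column in base 8, right to left:
  5+1 = 6
  7+5 = 4 carry 1
  3+4+1 = 0 carry 1
  5+7+1 = 5 carry 1
  0+5+1 = 6
  2+6 = 0 carry 1
  6+1+1 = 0 carry 1
  6+6+1 = 5 carry 1
  4+4+1 = 1 carry 1
  3+1+1 = 5
  0+1 = 1

0o15150065046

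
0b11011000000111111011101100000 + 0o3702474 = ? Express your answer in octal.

0b11011000000111111011101100000 = 0o3300773540 in octal.
Add column by column in base 8, right to left:
  0+4 = 4
  4+7 = 3 carry 1
  5+4+1 = 2 carry 1
  3+2+1 = 6
  7+0 = 7
  7+7 = 6 carry 1
  0+3+1 = 4
  0+0 = 0
  3+0 = 3
  3+0 = 3

0o3304676234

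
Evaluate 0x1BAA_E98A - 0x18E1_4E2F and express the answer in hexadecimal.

Subtract column by column in base 16:
  A-F → B (borrow)
  8-2-1 → 5
  9-E → B (borrow)
  E-4-1 → 9
  A-1 → 9
  A-E → C (borrow)
  B-8-1 → 2
  1-1 → 0

0x2C99B5B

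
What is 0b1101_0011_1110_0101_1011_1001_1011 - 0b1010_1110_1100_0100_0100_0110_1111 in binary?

0b10010100100001011100101100

Subtract column by column in base 2:
  1-1 → 0
  1-1 → 0
  0-1 → 1 (borrow)
  1-1-1 → 1 (borrow)
  1-0-1 → 0
  0-1 → 1 (borrow)
  0-1-1 → 0 (borrow)
  1-0-1 → 0
  1-0 → 1
  1-0 → 1
  0-1 → 1 (borrow)
  1-0-1 → 0
  1-0 → 1
  0-0 → 0
  1-1 → 0
  0-0 → 0
  0-0 → 0
  1-0 → 1
  1-1 → 0
  1-1 → 0
  1-0 → 1
  1-1 → 0
  0-1 → 1 (borrow)
  0-1-1 → 0 (borrow)
  1-0-1 → 0
  0-1 → 1 (borrow)
  1-0-1 → 0
  1-1 → 0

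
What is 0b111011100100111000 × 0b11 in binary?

0b10110010101110101000

Multiply each base-2 digit by 3, carrying:
  0×3 = 0 → write 0
  0×3 = 0 → write 0
  0×3 = 0 → write 0
  1×3 = 3 → write 1 carry 1
  1×3+1 = 4 → write 0 carry 2
  1×3+2 = 5 → write 1 carry 2
  0×3+2 = 2 → write 0 carry 1
  0×3+1 = 1 → write 1
  1×3 = 3 → write 1 carry 1
  0×3+1 = 1 → write 1
  0×3 = 0 → write 0
  1×3 = 3 → write 1 carry 1
  1×3+1 = 4 → write 0 carry 2
  1×3+2 = 5 → write 1 carry 2
  0×3+2 = 2 → write 0 carry 1
  1×3+1 = 4 → write 0 carry 2
  1×3+2 = 5 → write 1 carry 2
  1×3+2 = 5 → write 1 carry 2
  remaining carry: 10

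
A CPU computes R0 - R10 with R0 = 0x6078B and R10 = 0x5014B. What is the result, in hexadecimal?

Subtract column by column in base 16:
  B-B → 0
  8-4 → 4
  7-1 → 6
  0-0 → 0
  6-5 → 1

0x10640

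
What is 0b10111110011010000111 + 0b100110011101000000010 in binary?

0b111110010000010001001

Add column by column in base 2, right to left:
  1+0 = 1
  1+1 = 0 carry 1
  1+0+1 = 0 carry 1
  0+0+1 = 1
  0+0 = 0
  0+0 = 0
  0+0 = 0
  1+0 = 1
  0+0 = 0
  1+1 = 0 carry 1
  1+0+1 = 0 carry 1
  0+1+1 = 0 carry 1
  0+1+1 = 0 carry 1
  1+1+1 = 1 carry 1
  1+0+1 = 0 carry 1
  1+0+1 = 0 carry 1
  1+1+1 = 1 carry 1
  1+1+1 = 1 carry 1
  0+0+1 = 1
  1+0 = 1
  0+1 = 1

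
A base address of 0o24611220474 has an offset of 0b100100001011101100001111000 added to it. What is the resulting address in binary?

0b10101010101010101111100110110100

0o24611220474 = 0b10100110001001010010000100111100 in binary.
Add column by column in base 2, right to left:
  0+0 = 0
  0+0 = 0
  1+0 = 1
  1+1 = 0 carry 1
  1+1+1 = 1 carry 1
  1+1+1 = 1 carry 1
  0+1+1 = 0 carry 1
  0+0+1 = 1
  1+0 = 1
  0+0 = 0
  0+0 = 0
  0+1 = 1
  0+1 = 1
  1+0 = 1
  0+1 = 1
  0+1 = 1
  1+1 = 0 carry 1
  0+0+1 = 1
  1+1 = 0 carry 1
  0+0+1 = 1
  0+0 = 0
  1+0 = 1
  0+0 = 0
  0+1 = 1
  0+0 = 0
  1+0 = 1
  1+1 = 0 carry 1
  0+0+1 = 1
  0+0 = 0
  1+0 = 1
  0+0 = 0
  1+0 = 1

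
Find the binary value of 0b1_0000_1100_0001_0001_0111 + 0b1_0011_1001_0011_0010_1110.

Add column by column in base 2, right to left:
  1+0 = 1
  1+1 = 0 carry 1
  1+1+1 = 1 carry 1
  0+1+1 = 0 carry 1
  1+0+1 = 0 carry 1
  0+1+1 = 0 carry 1
  0+0+1 = 1
  0+0 = 0
  1+1 = 0 carry 1
  0+1+1 = 0 carry 1
  0+0+1 = 1
  0+0 = 0
  0+1 = 1
  0+0 = 0
  1+0 = 1
  1+1 = 0 carry 1
  0+1+1 = 0 carry 1
  0+1+1 = 0 carry 1
  0+0+1 = 1
  0+0 = 0
  1+1 = 0 carry 1
  final carry 1

0b1001000101010001000101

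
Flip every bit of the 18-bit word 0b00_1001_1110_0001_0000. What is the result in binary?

Invert each bit: 001001111000010000 → 110110000111101111.

0b110110000111101111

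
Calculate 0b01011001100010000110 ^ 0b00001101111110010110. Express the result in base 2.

XOR bit by bit (1 where the bits differ):
  01011001100010000110
^ 00001101111110010110
= 01010100011100010000

0b01010100011100010000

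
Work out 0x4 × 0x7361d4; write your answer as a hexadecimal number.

0x1cd8750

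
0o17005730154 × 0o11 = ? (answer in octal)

Multiply each base-8 digit by 9, carrying:
  4×9 = 36 → write 4 carry 4
  5×9+4 = 49 → write 1 carry 6
  1×9+6 = 15 → write 7 carry 1
  0×9+1 = 1 → write 1
  3×9 = 27 → write 3 carry 3
  7×9+3 = 66 → write 2 carry 8
  5×9+8 = 53 → write 5 carry 6
  0×9+6 = 6 → write 6
  0×9 = 0 → write 0
  7×9 = 63 → write 7 carry 7
  1×9+7 = 16 → write 0 carry 2
  remaining carry: 2

0o207065231714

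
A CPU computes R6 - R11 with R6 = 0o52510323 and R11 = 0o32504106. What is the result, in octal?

Subtract column by column in base 8:
  3-6 → 5 (borrow)
  2-0-1 → 1
  3-1 → 2
  0-4 → 4 (borrow)
  1-0-1 → 0
  5-5 → 0
  2-2 → 0
  5-3 → 2

0o20004215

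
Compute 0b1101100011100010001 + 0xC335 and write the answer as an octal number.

0o1705106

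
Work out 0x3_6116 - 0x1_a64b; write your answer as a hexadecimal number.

0x1bacb

Subtract column by column in base 16:
  6-b → b (borrow)
  1-4-1 → c (borrow)
  1-6-1 → a (borrow)
  6-a-1 → b (borrow)
  3-1-1 → 1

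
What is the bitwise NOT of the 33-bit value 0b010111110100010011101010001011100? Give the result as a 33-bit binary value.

Invert each bit: 010111110100010011101010001011100 → 101000001011101100010101110100011.

0b101000001011101100010101110100011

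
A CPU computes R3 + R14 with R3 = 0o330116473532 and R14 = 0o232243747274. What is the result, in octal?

Add column by column in base 8, right to left:
  2+4 = 6
  3+7 = 2 carry 1
  5+2+1 = 0 carry 1
  3+7+1 = 3 carry 1
  7+4+1 = 4 carry 1
  4+7+1 = 4 carry 1
  6+3+1 = 2 carry 1
  1+4+1 = 6
  1+2 = 3
  0+2 = 2
  3+3 = 6
  3+2 = 5

0o562362443026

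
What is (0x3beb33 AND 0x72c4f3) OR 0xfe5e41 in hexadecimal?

0x3beb33 AND 0x72c4f3 = 0x32c033.
Then OR with 0xfe5e41.

0xfede73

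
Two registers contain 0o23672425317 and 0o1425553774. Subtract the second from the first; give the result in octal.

0o22244651323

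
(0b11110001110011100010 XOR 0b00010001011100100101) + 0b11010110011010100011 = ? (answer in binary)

First 0b11110001110011100010 XOR 0b00010001011100100101 = 0b11100000101111000111.
Add column by column in base 2, right to left:
  1+1 = 0 carry 1
  1+1+1 = 1 carry 1
  1+0+1 = 0 carry 1
  0+0+1 = 1
  0+0 = 0
  0+1 = 1
  1+0 = 1
  1+1 = 0 carry 1
  1+0+1 = 0 carry 1
  1+1+1 = 1 carry 1
  0+1+1 = 0 carry 1
  1+0+1 = 0 carry 1
  0+0+1 = 1
  0+1 = 1
  0+1 = 1
  0+0 = 0
  0+1 = 1
  1+0 = 1
  1+1 = 0 carry 1
  1+1+1 = 1 carry 1
  final carry 1

0b110110111001001101010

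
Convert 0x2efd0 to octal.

Expand each hex digit to 4 bits: 2=0010 e=1110 f=1111 d=1101 0=0000.
Group the bits in threes: 101 110 111 111 010 000 → 567720.

0o567720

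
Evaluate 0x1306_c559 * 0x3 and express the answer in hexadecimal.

0x3914500b

Multiply each base-16 digit by 3, carrying:
  9×3 = 27 → write b carry 1
  5×3+1 = 16 → write 0 carry 1
  5×3+1 = 16 → write 0 carry 1
  c×3+1 = 37 → write 5 carry 2
  6×3+2 = 20 → write 4 carry 1
  0×3+1 = 1 → write 1
  3×3 = 9 → write 9
  1×3 = 3 → write 3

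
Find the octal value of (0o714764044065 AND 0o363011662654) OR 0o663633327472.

0o714764044065 AND 0o363011662654 = 0o300000040044.
Then OR with 0o663633327472.

0o763633367476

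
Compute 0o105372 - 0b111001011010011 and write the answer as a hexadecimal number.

0x1827

0o105372 = 0x8AFA in hexadecimal.
0b111001011010011 = 0x72D3 in hexadecimal.
Subtract column by column in base 16:
  A-3 → 7
  F-D → 2
  A-2 → 8
  8-7 → 1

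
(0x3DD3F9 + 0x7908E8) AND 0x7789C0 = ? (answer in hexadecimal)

Add column by column in base 16, right to left:
  9+8 = 1 carry 1
  F+E+1 = E carry 1
  3+8+1 = C
  D+0 = D
  D+9 = 6 carry 1
  3+7+1 = B
Sum = 0xB6DCE1; now AND with 0x7789C0:
  B&7=3, 6&7=6, D&8=8, C&9=8, E&C=C, 1&0=0

0x3688C0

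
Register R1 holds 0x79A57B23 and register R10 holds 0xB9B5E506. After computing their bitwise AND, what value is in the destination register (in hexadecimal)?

AND each hex digit independently (no carries):
  7&B=3, 9&9=9, A&B=A, 5&5=5, 7&E=6, B&5=1, 2&0=0, 3&6=2

0x39A56102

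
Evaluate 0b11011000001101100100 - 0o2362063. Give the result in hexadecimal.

0x39F31

0b11011000001101100100 = 0xD8364 in hexadecimal.
0o2362063 = 0x9E433 in hexadecimal.
Subtract column by column in base 16:
  4-3 → 1
  6-3 → 3
  3-4 → F (borrow)
  8-E-1 → 9 (borrow)
  D-9-1 → 3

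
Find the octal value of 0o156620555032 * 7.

Multiply each base-8 digit by 7, carrying:
  2×7 = 14 → write 6 carry 1
  3×7+1 = 22 → write 6 carry 2
  0×7+2 = 2 → write 2
  5×7 = 35 → write 3 carry 4
  5×7+4 = 39 → write 7 carry 4
  5×7+4 = 39 → write 7 carry 4
  0×7+4 = 4 → write 4
  2×7 = 14 → write 6 carry 1
  6×7+1 = 43 → write 3 carry 5
  6×7+5 = 47 → write 7 carry 5
  5×7+5 = 40 → write 0 carry 5
  1×7+5 = 12 → write 4 carry 1
  remaining carry: 1

0o1407364773266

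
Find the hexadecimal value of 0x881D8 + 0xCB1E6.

0x1533BE

Add column by column in base 16, right to left:
  8+6 = E
  D+E = B carry 1
  1+1+1 = 3
  8+B = 3 carry 1
  8+C+1 = 5 carry 1
  final carry 1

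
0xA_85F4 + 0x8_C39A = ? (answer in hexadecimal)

0x13498E

Add column by column in base 16, right to left:
  4+A = E
  F+9 = 8 carry 1
  5+3+1 = 9
  8+C = 4 carry 1
  A+8+1 = 3 carry 1
  final carry 1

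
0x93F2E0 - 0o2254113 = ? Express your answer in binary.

0x93F2E0 = 0b100100111111001011100000 in binary.
0o2254113 = 0b10010101100001001011 in binary.
Subtract column by column in base 2:
  0-1 → 1 (borrow)
  0-1-1 → 0 (borrow)
  0-0-1 → 1 (borrow)
  0-1-1 → 0 (borrow)
  0-0-1 → 1 (borrow)
  1-0-1 → 0
  1-1 → 0
  1-0 → 1
  0-0 → 0
  1-0 → 1
  0-0 → 0
  0-1 → 1 (borrow)
  1-1-1 → 1 (borrow)
  1-0-1 → 0
  1-1 → 0
  1-0 → 1
  1-1 → 0
  1-0 → 1
  0-0 → 0
  0-1 → 1 (borrow)
  1-0-1 → 0
  0-0 → 0
  0-0 → 0
  1-0 → 1

0b100010101001101010010101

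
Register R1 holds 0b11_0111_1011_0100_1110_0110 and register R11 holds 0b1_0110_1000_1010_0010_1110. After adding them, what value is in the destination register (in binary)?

0b10011100011111100010100

Add column by column in base 2, right to left:
  0+0 = 0
  1+1 = 0 carry 1
  1+1+1 = 1 carry 1
  0+1+1 = 0 carry 1
  0+0+1 = 1
  1+1 = 0 carry 1
  1+0+1 = 0 carry 1
  1+0+1 = 0 carry 1
  0+0+1 = 1
  0+1 = 1
  1+0 = 1
  0+1 = 1
  1+0 = 1
  1+0 = 1
  0+0 = 0
  1+1 = 0 carry 1
  1+0+1 = 0 carry 1
  1+1+1 = 1 carry 1
  1+1+1 = 1 carry 1
  0+0+1 = 1
  1+1 = 0 carry 1
  1+0+1 = 0 carry 1
  final carry 1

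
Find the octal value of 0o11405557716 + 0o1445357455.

Add column by column in base 8, right to left:
  6+5 = 3 carry 1
  1+5+1 = 7
  7+4 = 3 carry 1
  7+7+1 = 7 carry 1
  5+5+1 = 3 carry 1
  5+3+1 = 1 carry 1
  5+5+1 = 3 carry 1
  0+4+1 = 5
  4+4 = 0 carry 1
  1+1+1 = 3
  1+0 = 1

0o13053137373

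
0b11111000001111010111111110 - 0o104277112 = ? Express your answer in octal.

0o263673664

0b11111000001111010111111110 = 0o370172776 in octal.
Subtract column by column in base 8:
  6-2 → 4
  7-1 → 6
  7-1 → 6
  2-7 → 3 (borrow)
  7-7-1 → 7 (borrow)
  1-2-1 → 6 (borrow)
  0-4-1 → 3 (borrow)
  7-0-1 → 6
  3-1 → 2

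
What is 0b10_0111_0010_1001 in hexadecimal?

0x2729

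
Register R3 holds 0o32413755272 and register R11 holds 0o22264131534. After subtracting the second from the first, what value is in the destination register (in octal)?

0o10127623536

Subtract column by column in base 8:
  2-4 → 6 (borrow)
  7-3-1 → 3
  2-5 → 5 (borrow)
  5-1-1 → 3
  5-3 → 2
  7-1 → 6
  3-4 → 7 (borrow)
  1-6-1 → 2 (borrow)
  4-2-1 → 1
  2-2 → 0
  3-2 → 1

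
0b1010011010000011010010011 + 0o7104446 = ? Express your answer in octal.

0b1010011010000011010010011 = 0o123203223 in octal.
Add column by column in base 8, right to left:
  3+6 = 1 carry 1
  2+4+1 = 7
  2+4 = 6
  3+4 = 7
  0+0 = 0
  2+1 = 3
  3+7 = 2 carry 1
  2+0+1 = 3
  1+0 = 1

0o132307671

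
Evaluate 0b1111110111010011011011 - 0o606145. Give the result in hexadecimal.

0b1111110111010011011011 = 0x3f74db in hexadecimal.
0o606145 = 0x30c65 in hexadecimal.
Subtract column by column in base 16:
  b-5 → 6
  d-6 → 7
  4-c → 8 (borrow)
  7-0-1 → 6
  f-3 → c
  3-0 → 3

0x3c6876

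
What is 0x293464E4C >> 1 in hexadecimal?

0x149A32726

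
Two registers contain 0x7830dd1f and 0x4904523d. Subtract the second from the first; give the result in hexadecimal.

0x2f2c8ae2

Subtract column by column in base 16:
  f-d → 2
  1-3 → e (borrow)
  d-2-1 → a
  d-5 → 8
  0-4 → c (borrow)
  3-0-1 → 2
  8-9 → f (borrow)
  7-4-1 → 2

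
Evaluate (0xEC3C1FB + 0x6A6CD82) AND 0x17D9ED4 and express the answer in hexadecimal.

0x1688E54

Add column by column in base 16, right to left:
  B+2 = D
  F+8 = 7 carry 1
  1+D+1 = F
  C+C = 8 carry 1
  3+6+1 = A
  C+A = 6 carry 1
  E+6+1 = 5 carry 1
  final carry 1
Sum = 0x156A8F7D; now AND with 0x17D9ED4:
  1&0=0, 5&1=1, 6&7=6, A&D=8, 8&9=8, F&E=E, 7&D=5, D&4=4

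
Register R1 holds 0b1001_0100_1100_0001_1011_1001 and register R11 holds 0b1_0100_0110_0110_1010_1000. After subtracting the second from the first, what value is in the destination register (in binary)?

0b100000000101101100010001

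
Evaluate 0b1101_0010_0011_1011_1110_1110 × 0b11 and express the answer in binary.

Multiply each base-2 digit by 3, carrying:
  0×3 = 0 → write 0
  1×3 = 3 → write 1 carry 1
  1×3+1 = 4 → write 0 carry 2
  1×3+2 = 5 → write 1 carry 2
  0×3+2 = 2 → write 0 carry 1
  1×3+1 = 4 → write 0 carry 2
  1×3+2 = 5 → write 1 carry 2
  1×3+2 = 5 → write 1 carry 2
  1×3+2 = 5 → write 1 carry 2
  1×3+2 = 5 → write 1 carry 2
  0×3+2 = 2 → write 0 carry 1
  1×3+1 = 4 → write 0 carry 2
  1×3+2 = 5 → write 1 carry 2
  1×3+2 = 5 → write 1 carry 2
  0×3+2 = 2 → write 0 carry 1
  0×3+1 = 1 → write 1
  0×3 = 0 → write 0
  1×3 = 3 → write 1 carry 1
  0×3+1 = 1 → write 1
  0×3 = 0 → write 0
  1×3 = 3 → write 1 carry 1
  0×3+1 = 1 → write 1
  1×3 = 3 → write 1 carry 1
  1×3+1 = 4 → write 0 carry 2
  remaining carry: 10

0b10011101101011001111001010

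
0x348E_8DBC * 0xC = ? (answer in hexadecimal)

Multiply each base-16 digit by 12, carrying:
  C×12 = 144 → write 0 carry 9
  B×12+9 = 141 → write D carry 8
  D×12+8 = 164 → write 4 carry 10
  8×12+10 = 106 → write A carry 6
  E×12+6 = 174 → write E carry 10
  8×12+10 = 106 → write A carry 6
  4×12+6 = 54 → write 6 carry 3
  3×12+3 = 39 → write 7 carry 2
  remaining carry: 2

0x276AEA4D0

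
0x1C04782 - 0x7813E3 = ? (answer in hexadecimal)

0x148339F

Subtract column by column in base 16:
  2-3 → F (borrow)
  8-E-1 → 9 (borrow)
  7-3-1 → 3
  4-1 → 3
  0-8 → 8 (borrow)
  C-7-1 → 4
  1-0 → 1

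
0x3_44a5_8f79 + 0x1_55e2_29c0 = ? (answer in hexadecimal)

0x49a87b939

Add column by column in base 16, right to left:
  9+0 = 9
  7+c = 3 carry 1
  f+9+1 = 9 carry 1
  8+2+1 = b
  5+2 = 7
  a+e = 8 carry 1
  4+5+1 = a
  4+5 = 9
  3+1 = 4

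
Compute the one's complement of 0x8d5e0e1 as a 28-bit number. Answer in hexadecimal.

Each hex digit d becomes f−d:
  8→7, d→2, 5→a, e→1, 0→f, e→1, 1→e

0x72a1f1e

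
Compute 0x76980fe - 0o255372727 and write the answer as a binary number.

0b100101100111000101100100111

0x76980fe = 0b111011010011000000011111110 in binary.
0o255372727 = 0b10101101011111010111010111 in binary.
Subtract column by column in base 2:
  0-1 → 1 (borrow)
  1-1-1 → 1 (borrow)
  1-1-1 → 1 (borrow)
  1-0-1 → 0
  1-1 → 0
  1-0 → 1
  1-1 → 0
  1-1 → 0
  0-1 → 1 (borrow)
  0-0-1 → 1 (borrow)
  0-1-1 → 0 (borrow)
  0-0-1 → 1 (borrow)
  0-1-1 → 0 (borrow)
  0-1-1 → 0 (borrow)
  0-1-1 → 0 (borrow)
  1-1-1 → 1 (borrow)
  1-1-1 → 1 (borrow)
  0-0-1 → 1 (borrow)
  0-1-1 → 0 (borrow)
  1-0-1 → 0
  0-1 → 1 (borrow)
  1-1-1 → 1 (borrow)
  1-0-1 → 0
  0-1 → 1 (borrow)
  1-0-1 → 0
  1-1 → 0
  1-0 → 1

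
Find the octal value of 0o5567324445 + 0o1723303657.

0o7512630324

Add column by column in base 8, right to left:
  5+7 = 4 carry 1
  4+5+1 = 2 carry 1
  4+6+1 = 3 carry 1
  4+3+1 = 0 carry 1
  2+0+1 = 3
  3+3 = 6
  7+3 = 2 carry 1
  6+2+1 = 1 carry 1
  5+7+1 = 5 carry 1
  5+1+1 = 7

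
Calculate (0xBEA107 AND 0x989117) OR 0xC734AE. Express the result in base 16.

0xDFB5AF

0xBEA107 AND 0x989117 = 0x988107.
Then OR with 0xC734AE.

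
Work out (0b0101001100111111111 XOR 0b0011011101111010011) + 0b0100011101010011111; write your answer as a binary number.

First 0b0101001100111111111 XOR 0b0011011101111010011 = 0b0110010001000101100.
Add column by column in base 2, right to left:
  0+1 = 1
  0+1 = 1
  1+1 = 0 carry 1
  1+1+1 = 1 carry 1
  0+1+1 = 0 carry 1
  1+0+1 = 0 carry 1
  0+0+1 = 1
  0+1 = 1
  0+0 = 0
  1+1 = 0 carry 1
  0+0+1 = 1
  0+1 = 1
  0+1 = 1
  1+1 = 0 carry 1
  0+0+1 = 1
  0+0 = 0
  1+0 = 1
  1+1 = 0 carry 1
  final carry 1

0b1010101110011001011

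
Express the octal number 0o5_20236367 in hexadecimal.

0x5413CF7

Each octal digit is 3 bits: 5=101 2=010 0=000 2=010 3=011 6=110 3=011 6=110 7=111.
Group the bits into nibbles: 0101 0100 0001 0011 1100 1111 0111 → 5413CF7.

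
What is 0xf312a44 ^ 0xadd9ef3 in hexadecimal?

0x5ecb4b7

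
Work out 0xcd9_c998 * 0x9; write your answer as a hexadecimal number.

Multiply each base-16 digit by 9, carrying:
  8×9 = 72 → write 8 carry 4
  9×9+4 = 85 → write 5 carry 5
  9×9+5 = 86 → write 6 carry 5
  c×9+5 = 113 → write 1 carry 7
  9×9+7 = 88 → write 8 carry 5
  d×9+5 = 122 → write a carry 7
  c×9+7 = 115 → write 3 carry 7
  remaining carry: 7

0x73a81658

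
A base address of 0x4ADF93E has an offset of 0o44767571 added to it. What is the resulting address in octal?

0x4ADF93E = 0o453374476 in octal.
Add column by column in base 8, right to left:
  6+1 = 7
  7+7 = 6 carry 1
  4+5+1 = 2 carry 1
  4+7+1 = 4 carry 1
  7+6+1 = 6 carry 1
  3+7+1 = 3 carry 1
  3+4+1 = 0 carry 1
  5+4+1 = 2 carry 1
  4+0+1 = 5

0o520364267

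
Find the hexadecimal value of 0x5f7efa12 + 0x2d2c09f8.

Add column by column in base 16, right to left:
  2+8 = a
  1+f = 0 carry 1
  a+9+1 = 4 carry 1
  f+0+1 = 0 carry 1
  e+c+1 = b carry 1
  7+2+1 = a
  f+d = c carry 1
  5+2+1 = 8

0x8cab040a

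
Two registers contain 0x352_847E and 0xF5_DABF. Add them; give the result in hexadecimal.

0x4485F3D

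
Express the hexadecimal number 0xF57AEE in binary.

Expand each hex digit to 4 bits: F=1111 5=0101 7=0111 A=1010 E=1110 E=1110.

0b111101010111101011101110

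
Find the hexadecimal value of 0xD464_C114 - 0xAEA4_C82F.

Subtract column by column in base 16:
  4-F → 5 (borrow)
  1-2-1 → E (borrow)
  1-8-1 → 8 (borrow)
  C-C-1 → F (borrow)
  4-4-1 → F (borrow)
  6-A-1 → B (borrow)
  4-E-1 → 5 (borrow)
  D-A-1 → 2

0x25BFF8E5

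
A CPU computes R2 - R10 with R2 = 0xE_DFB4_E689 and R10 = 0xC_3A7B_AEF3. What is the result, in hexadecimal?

Subtract column by column in base 16:
  9-3 → 6
  8-F → 9 (borrow)
  6-E-1 → 7 (borrow)
  E-A-1 → 3
  4-B → 9 (borrow)
  B-7-1 → 3
  F-A → 5
  D-3 → A
  E-C → 2

0x2A5393796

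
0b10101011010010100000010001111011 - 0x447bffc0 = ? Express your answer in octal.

0b10101011010010100000010001111011 = 0o25322402173 in octal.
0x447bffc0 = 0o10436777700 in octal.
Subtract column by column in base 8:
  3-0 → 3
  7-0 → 7
  1-7 → 2 (borrow)
  2-7-1 → 2 (borrow)
  0-7-1 → 0 (borrow)
  4-7-1 → 4 (borrow)
  2-6-1 → 3 (borrow)
  2-3-1 → 6 (borrow)
  3-4-1 → 6 (borrow)
  5-0-1 → 4
  2-1 → 1

0o14663402273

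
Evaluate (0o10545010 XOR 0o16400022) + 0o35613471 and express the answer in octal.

0o43760523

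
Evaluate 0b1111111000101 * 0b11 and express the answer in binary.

Multiply each base-2 digit by 3, carrying:
  1×3 = 3 → write 1 carry 1
  0×3+1 = 1 → write 1
  1×3 = 3 → write 1 carry 1
  0×3+1 = 1 → write 1
  0×3 = 0 → write 0
  0×3 = 0 → write 0
  1×3 = 3 → write 1 carry 1
  1×3+1 = 4 → write 0 carry 2
  1×3+2 = 5 → write 1 carry 2
  1×3+2 = 5 → write 1 carry 2
  1×3+2 = 5 → write 1 carry 2
  1×3+2 = 5 → write 1 carry 2
  1×3+2 = 5 → write 1 carry 2
  remaining carry: 10

0b101111101001111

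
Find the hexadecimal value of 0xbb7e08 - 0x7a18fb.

0x41650d

Subtract column by column in base 16:
  8-b → d (borrow)
  0-f-1 → 0 (borrow)
  e-8-1 → 5
  7-1 → 6
  b-a → 1
  b-7 → 4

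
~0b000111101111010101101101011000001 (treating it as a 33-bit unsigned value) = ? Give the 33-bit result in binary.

0b111000010000101010010010100111110

Invert each bit: 000111101111010101101101011000001 → 111000010000101010010010100111110.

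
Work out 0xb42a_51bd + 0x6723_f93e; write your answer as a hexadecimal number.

0x11b4e4afb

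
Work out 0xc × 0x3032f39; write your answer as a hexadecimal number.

0x242636ac

Multiply each base-16 digit by 12, carrying:
  9×12 = 108 → write c carry 6
  3×12+6 = 42 → write a carry 2
  f×12+2 = 182 → write 6 carry 11
  2×12+11 = 35 → write 3 carry 2
  3×12+2 = 38 → write 6 carry 2
  0×12+2 = 2 → write 2
  3×12 = 36 → write 4 carry 2
  remaining carry: 2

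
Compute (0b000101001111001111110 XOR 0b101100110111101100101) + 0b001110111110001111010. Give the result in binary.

0b111000110110110010101

First 0b000101001111001111110 XOR 0b101100110111101100101 = 0b101001111000100011011.
Add column by column in base 2, right to left:
  1+0 = 1
  1+1 = 0 carry 1
  0+0+1 = 1
  1+1 = 0 carry 1
  1+1+1 = 1 carry 1
  0+1+1 = 0 carry 1
  0+1+1 = 0 carry 1
  0+0+1 = 1
  1+0 = 1
  0+0 = 0
  0+1 = 1
  0+1 = 1
  1+1 = 0 carry 1
  1+1+1 = 1 carry 1
  1+1+1 = 1 carry 1
  1+0+1 = 0 carry 1
  0+1+1 = 0 carry 1
  0+1+1 = 0 carry 1
  1+1+1 = 1 carry 1
  0+0+1 = 1
  1+0 = 1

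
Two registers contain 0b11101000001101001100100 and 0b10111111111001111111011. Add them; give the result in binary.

0b110101000000111001011111

Add column by column in base 2, right to left:
  0+1 = 1
  0+1 = 1
  1+0 = 1
  0+1 = 1
  0+1 = 1
  1+1 = 0 carry 1
  1+1+1 = 1 carry 1
  0+1+1 = 0 carry 1
  0+1+1 = 0 carry 1
  1+1+1 = 1 carry 1
  0+0+1 = 1
  1+0 = 1
  1+1 = 0 carry 1
  0+1+1 = 0 carry 1
  0+1+1 = 0 carry 1
  0+1+1 = 0 carry 1
  0+1+1 = 0 carry 1
  0+1+1 = 0 carry 1
  1+1+1 = 1 carry 1
  0+1+1 = 0 carry 1
  1+1+1 = 1 carry 1
  1+0+1 = 0 carry 1
  1+1+1 = 1 carry 1
  final carry 1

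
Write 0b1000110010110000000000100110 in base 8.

0o1062600046

Group the bits in threes: 001 000 110 010 110 000 000 000 100 110 → 1062600046.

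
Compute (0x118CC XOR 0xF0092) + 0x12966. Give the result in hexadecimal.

0xF41C4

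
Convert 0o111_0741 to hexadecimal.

0x491E1

Each octal digit is 3 bits: 1=001 1=001 1=001 0=000 7=111 4=100 1=001.
Group the bits into nibbles: 0100 1001 0001 1110 0001 → 491E1.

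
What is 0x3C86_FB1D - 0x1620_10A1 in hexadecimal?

0x2666EA7C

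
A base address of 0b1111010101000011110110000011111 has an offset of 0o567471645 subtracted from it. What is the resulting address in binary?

0o567471645 = 0b101110111100111001110100101 in binary.
Subtract column by column in base 2:
  1-1 → 0
  1-0 → 1
  1-1 → 0
  1-0 → 1
  1-0 → 1
  0-1 → 1 (borrow)
  0-0-1 → 1 (borrow)
  0-1-1 → 0 (borrow)
  0-1-1 → 0 (borrow)
  0-1-1 → 0 (borrow)
  1-0-1 → 0
  1-0 → 1
  0-1 → 1 (borrow)
  1-1-1 → 1 (borrow)
  1-1-1 → 1 (borrow)
  1-0-1 → 0
  1-0 → 1
  0-1 → 1 (borrow)
  0-1-1 → 0 (borrow)
  0-1-1 → 0 (borrow)
  0-1-1 → 0 (borrow)
  1-0-1 → 0
  0-1 → 1 (borrow)
  1-1-1 → 1 (borrow)
  0-1-1 → 0 (borrow)
  1-0-1 → 0
  0-1 → 1 (borrow)
  1-0-1 → 0
  1-0 → 1
  1-0 → 1
  1-0 → 1

0b1110100110000110111100001111010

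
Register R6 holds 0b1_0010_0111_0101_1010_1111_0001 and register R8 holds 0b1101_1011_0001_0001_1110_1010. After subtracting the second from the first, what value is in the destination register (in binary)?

0b10011000100100100000111

Subtract column by column in base 2:
  1-0 → 1
  0-1 → 1 (borrow)
  0-0-1 → 1 (borrow)
  0-1-1 → 0 (borrow)
  1-0-1 → 0
  1-1 → 0
  1-1 → 0
  1-1 → 0
  0-1 → 1 (borrow)
  1-0-1 → 0
  0-0 → 0
  1-0 → 1
  1-1 → 0
  0-0 → 0
  1-0 → 1
  0-0 → 0
  1-1 → 0
  1-1 → 0
  1-0 → 1
  0-1 → 1 (borrow)
  0-1-1 → 0 (borrow)
  1-0-1 → 0
  0-1 → 1 (borrow)
  0-1-1 → 0 (borrow)
  1-0-1 → 0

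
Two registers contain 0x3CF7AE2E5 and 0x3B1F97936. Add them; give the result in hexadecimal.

0x781745C1B

Add column by column in base 16, right to left:
  5+6 = B
  E+3 = 1 carry 1
  2+9+1 = C
  E+7 = 5 carry 1
  A+9+1 = 4 carry 1
  7+F+1 = 7 carry 1
  F+1+1 = 1 carry 1
  C+B+1 = 8 carry 1
  3+3+1 = 7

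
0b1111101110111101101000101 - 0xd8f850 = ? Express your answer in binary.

0xd8f850 = 0b110110001111100001010000 in binary.
Subtract column by column in base 2:
  1-0 → 1
  0-0 → 0
  1-0 → 1
  0-0 → 0
  0-1 → 1 (borrow)
  0-0-1 → 1 (borrow)
  1-1-1 → 1 (borrow)
  0-0-1 → 1 (borrow)
  1-0-1 → 0
  1-0 → 1
  0-0 → 0
  1-1 → 0
  1-1 → 0
  1-1 → 0
  1-1 → 0
  0-1 → 1 (borrow)
  1-0-1 → 0
  1-0 → 1
  1-0 → 1
  0-1 → 1 (borrow)
  1-1-1 → 1 (borrow)
  1-0-1 → 0
  1-1 → 0
  1-1 → 0
  1-0 → 1

0b1000111101000001011110101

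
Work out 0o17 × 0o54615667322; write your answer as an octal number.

0o1237517677116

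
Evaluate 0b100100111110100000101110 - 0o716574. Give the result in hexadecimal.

0b100100111110100000101110 = 0x93e82e in hexadecimal.
0o716574 = 0x39d7c in hexadecimal.
Subtract column by column in base 16:
  e-c → 2
  2-7 → b (borrow)
  8-d-1 → a (borrow)
  e-9-1 → 4
  3-3 → 0
  9-0 → 9

0x904ab2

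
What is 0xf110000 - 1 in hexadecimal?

0xf10ffff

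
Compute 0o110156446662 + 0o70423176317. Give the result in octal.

0o200601645201

Add column by column in base 8, right to left:
  2+7 = 1 carry 1
  6+1+1 = 0 carry 1
  6+3+1 = 2 carry 1
  6+6+1 = 5 carry 1
  4+7+1 = 4 carry 1
  4+1+1 = 6
  6+3 = 1 carry 1
  5+2+1 = 0 carry 1
  1+4+1 = 6
  0+0 = 0
  1+7 = 0 carry 1
  1+0+1 = 2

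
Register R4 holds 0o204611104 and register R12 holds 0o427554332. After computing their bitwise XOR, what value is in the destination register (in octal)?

XOR each oct digit independently (no carries):
  2^4=6, 0^2=2, 4^7=3, 6^5=3, 1^5=4, 1^4=5, 1^3=2, 0^3=3, 4^2=6

0o623345236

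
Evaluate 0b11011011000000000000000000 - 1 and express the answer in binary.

The trailing 18 digits are 0, so subtracting 1 borrows through: they become 1 and the next digit up decrements.

0b11011010111111111111111111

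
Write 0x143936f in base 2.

0b1010000111001001101101111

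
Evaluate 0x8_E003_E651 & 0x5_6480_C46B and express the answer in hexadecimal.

AND each hex digit independently (no carries):
  8&5=0, E&6=6, 0&4=0, 0&8=0, 3&0=0, E&C=C, 6&4=4, 5&6=4, 1&B=1

0x06000C441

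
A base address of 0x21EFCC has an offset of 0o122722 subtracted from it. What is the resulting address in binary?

0b1000010100100111111010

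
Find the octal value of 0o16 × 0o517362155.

0o11130476766

Multiply each base-8 digit by 14, carrying:
  5×14 = 70 → write 6 carry 8
  5×14+8 = 78 → write 6 carry 9
  1×14+9 = 23 → write 7 carry 2
  2×14+2 = 30 → write 6 carry 3
  6×14+3 = 87 → write 7 carry 10
  3×14+10 = 52 → write 4 carry 6
  7×14+6 = 104 → write 0 carry 13
  1×14+13 = 27 → write 3 carry 3
  5×14+3 = 73 → write 1 carry 9
  remaining carry: 11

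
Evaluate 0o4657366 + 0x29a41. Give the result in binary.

0b101011111100100110111

0o4657366 = 0b100110101111011110110 in binary.
0x29a41 = 0b101001101001000001 in binary.
Add column by column in base 2, right to left:
  0+1 = 1
  1+0 = 1
  1+0 = 1
  0+0 = 0
  1+0 = 1
  1+0 = 1
  1+1 = 0 carry 1
  1+0+1 = 0 carry 1
  0+0+1 = 1
  1+1 = 0 carry 1
  1+0+1 = 0 carry 1
  1+1+1 = 1 carry 1
  1+1+1 = 1 carry 1
  0+0+1 = 1
  1+0 = 1
  0+1 = 1
  1+0 = 1
  1+1 = 0 carry 1
  0+0+1 = 1
  0+0 = 0
  1+0 = 1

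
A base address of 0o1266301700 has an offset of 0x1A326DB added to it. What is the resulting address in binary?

0b1100011111001010101010011011

0o1266301700 = 0b1010110110011000001111000000 in binary.
0x1A326DB = 0b1101000110010011011011011 in binary.
Add column by column in base 2, right to left:
  0+1 = 1
  0+1 = 1
  0+0 = 0
  0+1 = 1
  0+1 = 1
  0+0 = 0
  1+1 = 0 carry 1
  1+1+1 = 1 carry 1
  1+0+1 = 0 carry 1
  1+1+1 = 1 carry 1
  0+1+1 = 0 carry 1
  0+0+1 = 1
  0+0 = 0
  0+1 = 1
  0+0 = 0
  1+0 = 1
  1+1 = 0 carry 1
  0+1+1 = 0 carry 1
  0+0+1 = 1
  1+0 = 1
  1+0 = 1
  0+1 = 1
  1+0 = 1
  1+1 = 0 carry 1
  0+1+1 = 0 carry 1
  1+0+1 = 0 carry 1
  0+0+1 = 1
  1+0 = 1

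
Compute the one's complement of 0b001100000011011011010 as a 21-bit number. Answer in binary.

Invert each bit: 001100000011011011010 → 110011111100100100101.

0b110011111100100100101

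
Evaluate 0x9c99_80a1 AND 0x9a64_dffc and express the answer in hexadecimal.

AND each hex digit independently (no carries):
  9&9=9, c&a=8, 9&6=0, 9&4=0, 8&d=8, 0&f=0, a&f=a, 1&c=0

0x980080a0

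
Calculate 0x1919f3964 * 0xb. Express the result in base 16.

0x1141d7774c

Multiply each base-16 digit by 11, carrying:
  4×11 = 44 → write c carry 2
  6×11+2 = 68 → write 4 carry 4
  9×11+4 = 103 → write 7 carry 6
  3×11+6 = 39 → write 7 carry 2
  f×11+2 = 167 → write 7 carry 10
  9×11+10 = 109 → write d carry 6
  1×11+6 = 17 → write 1 carry 1
  9×11+1 = 100 → write 4 carry 6
  1×11+6 = 17 → write 1 carry 1
  remaining carry: 1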